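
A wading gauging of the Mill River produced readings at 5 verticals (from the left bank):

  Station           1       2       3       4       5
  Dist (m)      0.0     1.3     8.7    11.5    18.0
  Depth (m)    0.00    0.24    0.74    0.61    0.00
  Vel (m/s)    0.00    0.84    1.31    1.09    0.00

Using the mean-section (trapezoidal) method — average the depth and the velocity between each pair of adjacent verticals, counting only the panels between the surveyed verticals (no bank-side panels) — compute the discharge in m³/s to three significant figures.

Panel 1-2: Δb = 1.3 m, d̄ = (0.00+0.24)/2 = 0.12, v̄ = (0.00+0.84)/2 = 0.42 → q = 1.3×0.12×0.42 = 0.06552 m³/s
Panel 2-3: Δb = 7.4 m, d̄ = (0.24+0.74)/2 = 0.49, v̄ = (0.84+1.31)/2 = 1.075 → q = 7.4×0.49×1.075 = 3.898 m³/s
Panel 3-4: Δb = 2.8 m, d̄ = (0.74+0.61)/2 = 0.675, v̄ = (1.31+1.09)/2 = 1.2 → q = 2.8×0.675×1.2 = 2.268 m³/s
Panel 4-5: Δb = 6.5 m, d̄ = (0.61+0.00)/2 = 0.305, v̄ = (1.09+0.00)/2 = 0.545 → q = 6.5×0.305×0.545 = 1.080 m³/s
Q = Σ q = 7.312 m³/s

7.31 m³/s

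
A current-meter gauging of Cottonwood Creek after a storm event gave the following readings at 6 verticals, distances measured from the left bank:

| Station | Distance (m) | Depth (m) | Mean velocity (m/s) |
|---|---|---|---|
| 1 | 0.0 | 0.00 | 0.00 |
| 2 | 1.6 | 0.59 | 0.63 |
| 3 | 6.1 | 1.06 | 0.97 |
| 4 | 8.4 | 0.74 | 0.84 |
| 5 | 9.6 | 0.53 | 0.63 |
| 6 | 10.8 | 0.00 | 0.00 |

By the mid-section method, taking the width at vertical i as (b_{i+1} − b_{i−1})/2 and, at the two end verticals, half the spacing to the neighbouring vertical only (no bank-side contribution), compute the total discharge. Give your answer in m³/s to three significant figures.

w_2 = (6.1 − 0.0)/2 = 3.05 m; q_2 = 0.63 × 0.59 × 3.05 = 1.134 m³/s
w_3 = (8.4 − 1.6)/2 = 3.4 m; q_3 = 0.97 × 1.06 × 3.4 = 3.496 m³/s
w_4 = (9.6 − 6.1)/2 = 1.75 m; q_4 = 0.84 × 0.74 × 1.75 = 1.088 m³/s
w_5 = (10.8 − 8.4)/2 = 1.2 m; q_5 = 0.63 × 0.53 × 1.2 = 0.4007 m³/s
Stations 1, 6 contribute zero (depth or velocity is 0).
Q = Σ qᵢ = 6.118 m³/s

6.12 m³/s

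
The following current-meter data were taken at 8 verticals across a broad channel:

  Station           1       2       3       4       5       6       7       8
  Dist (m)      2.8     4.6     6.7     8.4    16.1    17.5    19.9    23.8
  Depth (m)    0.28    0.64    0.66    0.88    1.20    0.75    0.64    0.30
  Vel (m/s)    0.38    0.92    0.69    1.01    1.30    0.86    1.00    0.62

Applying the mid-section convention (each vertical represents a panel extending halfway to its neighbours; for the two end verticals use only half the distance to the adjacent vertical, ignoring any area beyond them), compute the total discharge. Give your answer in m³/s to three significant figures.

17.0 m³/s

w_1 = (4.6 − 2.8)/2 = 0.9 m; q_1 = 0.38 × 0.28 × 0.9 = 0.09576 m³/s
w_2 = (6.7 − 2.8)/2 = 1.95 m; q_2 = 0.92 × 0.64 × 1.95 = 1.148 m³/s
w_3 = (8.4 − 4.6)/2 = 1.9 m; q_3 = 0.69 × 0.66 × 1.9 = 0.8653 m³/s
w_4 = (16.1 − 6.7)/2 = 4.7 m; q_4 = 1.01 × 0.88 × 4.7 = 4.177 m³/s
w_5 = (17.5 − 8.4)/2 = 4.55 m; q_5 = 1.30 × 1.20 × 4.55 = 7.098 m³/s
w_6 = (19.9 − 16.1)/2 = 1.9 m; q_6 = 0.86 × 0.75 × 1.9 = 1.226 m³/s
w_7 = (23.8 − 17.5)/2 = 3.15 m; q_7 = 1.00 × 0.64 × 3.15 = 2.016 m³/s
w_8 = (23.8 − 19.9)/2 = 1.95 m; q_8 = 0.62 × 0.30 × 1.95 = 0.3627 m³/s
Q = Σ qᵢ = 16.99 m³/s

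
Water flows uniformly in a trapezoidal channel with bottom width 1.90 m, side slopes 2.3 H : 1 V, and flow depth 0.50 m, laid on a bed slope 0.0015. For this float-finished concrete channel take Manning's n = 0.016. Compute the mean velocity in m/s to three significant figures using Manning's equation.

A = (b + z·y)·y = (1.90 + 2.3×0.50)×0.50 = 1.525 m²
P = b + 2y√(1+z²) = 1.90 + 2×0.50×√(1+2.3²) = 4.408 m
R = A/P = 1.525/4.408 = 0.3460 m
Q = (1/n)·A·R^(2/3)·S^(1/2) = (1/0.016) × 1.525 × 0.3460^(2/3) × 0.0015^(1/2) = 1.819 m³/s
V = Q/A = 1.819/1.525 = 1.193 m/s

1.19 m/s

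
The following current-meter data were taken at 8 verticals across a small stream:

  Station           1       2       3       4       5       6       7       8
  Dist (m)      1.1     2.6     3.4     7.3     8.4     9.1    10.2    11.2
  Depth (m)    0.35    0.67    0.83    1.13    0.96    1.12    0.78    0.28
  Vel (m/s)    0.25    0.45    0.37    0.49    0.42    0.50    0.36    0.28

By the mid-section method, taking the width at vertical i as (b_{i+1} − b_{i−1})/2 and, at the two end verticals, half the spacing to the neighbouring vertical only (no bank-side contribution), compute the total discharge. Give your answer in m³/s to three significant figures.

3.72 m³/s

w_1 = (2.6 − 1.1)/2 = 0.75 m; q_1 = 0.25 × 0.35 × 0.75 = 0.06563 m³/s
w_2 = (3.4 − 1.1)/2 = 1.15 m; q_2 = 0.45 × 0.67 × 1.15 = 0.3467 m³/s
w_3 = (7.3 − 2.6)/2 = 2.35 m; q_3 = 0.37 × 0.83 × 2.35 = 0.7217 m³/s
w_4 = (8.4 − 3.4)/2 = 2.5 m; q_4 = 0.49 × 1.13 × 2.5 = 1.384 m³/s
w_5 = (9.1 − 7.3)/2 = 0.9 m; q_5 = 0.42 × 0.96 × 0.9 = 0.3629 m³/s
w_6 = (10.2 − 8.4)/2 = 0.9 m; q_6 = 0.50 × 1.12 × 0.9 = 0.5040 m³/s
w_7 = (11.2 − 9.1)/2 = 1.05 m; q_7 = 0.36 × 0.78 × 1.05 = 0.2948 m³/s
w_8 = (11.2 − 10.2)/2 = 0.5 m; q_8 = 0.28 × 0.28 × 0.5 = 0.03920 m³/s
Q = Σ qᵢ = 3.719 m³/s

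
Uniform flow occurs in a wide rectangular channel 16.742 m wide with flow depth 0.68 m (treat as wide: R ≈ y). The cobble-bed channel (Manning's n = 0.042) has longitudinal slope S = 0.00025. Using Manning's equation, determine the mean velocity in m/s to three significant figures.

0.291 m/s

A = b·y = 16.742 × 0.68 = 11.38 m²
Wide channel: R ≈ y = 0.68 m
Q = (1/n)·A·R^(2/3)·S^(1/2) = (1/0.042) × 11.38 × 0.6800^(2/3) × 0.00025^(1/2) = 3.314 m³/s
V = Q/A = 3.314/11.38 = 0.2911 m/s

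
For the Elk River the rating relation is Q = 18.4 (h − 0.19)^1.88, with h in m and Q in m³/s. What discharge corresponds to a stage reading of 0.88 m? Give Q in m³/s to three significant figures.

9.16 m³/s

Q = 18.4 × (0.88 − 0.19)^1.88 = 18.4 × 0.69^1.88 = 9.159 m³/s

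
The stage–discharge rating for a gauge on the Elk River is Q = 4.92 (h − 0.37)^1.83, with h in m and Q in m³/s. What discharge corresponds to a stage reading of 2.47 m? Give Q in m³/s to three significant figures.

19.1 m³/s

Q = 4.92 × (2.47 − 0.37)^1.83 = 4.92 × 2.1^1.83 = 19.13 m³/s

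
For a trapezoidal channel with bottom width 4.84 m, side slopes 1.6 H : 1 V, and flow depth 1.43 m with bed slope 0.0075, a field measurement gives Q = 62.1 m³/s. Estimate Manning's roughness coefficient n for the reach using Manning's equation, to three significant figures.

0.0142

A = (b + z·y)·y = (4.84 + 1.6×1.43)×1.43 = 10.19 m²
P = b + 2y√(1+z²) = 4.84 + 2×1.43×√(1+1.6²) = 10.24 m
R = A/P = 10.19/10.24 = 0.9958 m
n = (1/Q)·A·R^(2/3)·S^(1/2) = (1/62.1) × 10.19 × 0.9972 × 0.08660 = 0.01417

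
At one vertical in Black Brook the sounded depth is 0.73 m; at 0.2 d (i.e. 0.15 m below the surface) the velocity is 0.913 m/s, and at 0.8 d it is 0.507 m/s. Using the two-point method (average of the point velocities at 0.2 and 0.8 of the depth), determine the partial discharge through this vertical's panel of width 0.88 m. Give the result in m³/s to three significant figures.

0.456 m³/s

v̄ = (0.913 + 0.507) / 2 = 0.7100 m/s
q = v̄ × d × w = 0.7100 × 0.73 × 0.88 = 0.4561 m³/s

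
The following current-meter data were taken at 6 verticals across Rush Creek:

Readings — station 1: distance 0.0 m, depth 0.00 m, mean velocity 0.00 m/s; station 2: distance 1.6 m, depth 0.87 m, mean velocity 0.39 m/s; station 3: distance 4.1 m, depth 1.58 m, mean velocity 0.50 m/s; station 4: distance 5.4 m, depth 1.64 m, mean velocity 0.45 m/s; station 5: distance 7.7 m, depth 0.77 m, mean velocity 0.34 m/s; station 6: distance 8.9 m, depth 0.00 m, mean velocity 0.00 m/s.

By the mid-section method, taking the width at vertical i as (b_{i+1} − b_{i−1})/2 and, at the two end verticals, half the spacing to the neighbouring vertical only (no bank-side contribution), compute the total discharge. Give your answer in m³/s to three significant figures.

w_2 = (4.1 − 0.0)/2 = 2.05 m; q_2 = 0.39 × 0.87 × 2.05 = 0.6956 m³/s
w_3 = (5.4 − 1.6)/2 = 1.9 m; q_3 = 0.50 × 1.58 × 1.9 = 1.501 m³/s
w_4 = (7.7 − 4.1)/2 = 1.8 m; q_4 = 0.45 × 1.64 × 1.8 = 1.328 m³/s
w_5 = (8.9 − 5.4)/2 = 1.75 m; q_5 = 0.34 × 0.77 × 1.75 = 0.4582 m³/s
Stations 1, 6 contribute zero (depth or velocity is 0).
Q = Σ qᵢ = 3.983 m³/s

3.98 m³/s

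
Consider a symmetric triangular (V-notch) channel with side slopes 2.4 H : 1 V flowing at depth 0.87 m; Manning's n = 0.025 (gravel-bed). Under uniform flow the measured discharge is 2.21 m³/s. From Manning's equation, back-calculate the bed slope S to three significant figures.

0.00312

A = z·y² = 2.4×0.87² = 1.817 m²
P = 2y√(1+z²) = 2×0.87×√(1+2.4²) = 4.524 m
R = A/P = 1.817/4.524 = 0.4015 m
S = (Q·n / (1·A·R^(2/3)))² = (2.21×0.025 / (1×1.817×0.5443))² = 0.003123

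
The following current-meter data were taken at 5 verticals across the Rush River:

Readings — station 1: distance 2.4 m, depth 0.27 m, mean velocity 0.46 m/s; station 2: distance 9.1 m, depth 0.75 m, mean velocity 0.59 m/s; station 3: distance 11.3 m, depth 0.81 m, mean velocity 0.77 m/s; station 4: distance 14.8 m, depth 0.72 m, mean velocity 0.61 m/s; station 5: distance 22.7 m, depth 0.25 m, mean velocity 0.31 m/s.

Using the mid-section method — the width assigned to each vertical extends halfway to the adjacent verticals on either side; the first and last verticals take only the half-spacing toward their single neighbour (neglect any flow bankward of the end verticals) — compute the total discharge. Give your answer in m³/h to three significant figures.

25100 m³/h

w_1 = (9.1 − 2.4)/2 = 3.35 m; q_1 = 0.46 × 0.27 × 3.35 = 0.4161 m³/s
w_2 = (11.3 − 2.4)/2 = 4.45 m; q_2 = 0.59 × 0.75 × 4.45 = 1.969 m³/s
w_3 = (14.8 − 9.1)/2 = 2.85 m; q_3 = 0.77 × 0.81 × 2.85 = 1.778 m³/s
w_4 = (22.7 − 11.3)/2 = 5.7 m; q_4 = 0.61 × 0.72 × 5.7 = 2.503 m³/s
w_5 = (22.7 − 14.8)/2 = 3.95 m; q_5 = 0.31 × 0.25 × 3.95 = 0.3061 m³/s
Q = Σ qᵢ = 6.972 m³/s
= 6.972 × 3600 = 25100 m³/h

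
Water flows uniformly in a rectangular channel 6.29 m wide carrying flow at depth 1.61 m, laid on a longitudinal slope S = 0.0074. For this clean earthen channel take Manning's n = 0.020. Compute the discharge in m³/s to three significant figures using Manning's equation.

45.4 m³/s

A = b·y = 6.29 × 1.61 = 10.13 m²
P = b + 2y = 6.29 + 2×1.61 = 9.510 m
R = A/P = 10.13/9.510 = 1.065 m
Q = (1/n)·A·R^(2/3)·S^(1/2) = (1/0.020) × 10.13 × 1.065^(2/3) × 0.0074^(1/2) = 45.42 m³/s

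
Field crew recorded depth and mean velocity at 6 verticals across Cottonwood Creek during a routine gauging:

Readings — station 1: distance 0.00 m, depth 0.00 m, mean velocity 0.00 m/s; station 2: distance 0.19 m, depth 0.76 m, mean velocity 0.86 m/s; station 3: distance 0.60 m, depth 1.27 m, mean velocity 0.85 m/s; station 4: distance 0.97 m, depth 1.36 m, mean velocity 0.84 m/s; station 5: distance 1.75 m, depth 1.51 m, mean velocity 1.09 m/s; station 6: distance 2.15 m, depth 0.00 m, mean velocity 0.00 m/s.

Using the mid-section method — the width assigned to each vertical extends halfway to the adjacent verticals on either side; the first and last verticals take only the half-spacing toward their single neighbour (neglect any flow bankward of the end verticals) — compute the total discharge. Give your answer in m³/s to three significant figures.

2.25 m³/s

w_2 = (0.60 − 0.00)/2 = 0.3 m; q_2 = 0.86 × 0.76 × 0.3 = 0.1961 m³/s
w_3 = (0.97 − 0.19)/2 = 0.39 m; q_3 = 0.85 × 1.27 × 0.39 = 0.4210 m³/s
w_4 = (1.75 − 0.60)/2 = 0.575 m; q_4 = 0.84 × 1.36 × 0.575 = 0.6569 m³/s
w_5 = (2.15 − 0.97)/2 = 0.59 m; q_5 = 1.09 × 1.51 × 0.59 = 0.9711 m³/s
Stations 1, 6 contribute zero (depth or velocity is 0).
Q = Σ qᵢ = 2.245 m³/s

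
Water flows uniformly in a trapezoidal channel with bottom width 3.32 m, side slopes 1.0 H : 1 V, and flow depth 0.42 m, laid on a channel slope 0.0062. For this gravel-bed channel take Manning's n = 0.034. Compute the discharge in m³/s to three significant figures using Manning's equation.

A = (b + z·y)·y = (3.32 + 1.0×0.42)×0.42 = 1.571 m²
P = b + 2y√(1+z²) = 3.32 + 2×0.42×√(1+1.0²) = 4.508 m
R = A/P = 1.571/4.508 = 0.3485 m
Q = (1/n)·A·R^(2/3)·S^(1/2) = (1/0.034) × 1.571 × 0.3485^(2/3) × 0.0062^(1/2) = 1.801 m³/s

1.80 m³/s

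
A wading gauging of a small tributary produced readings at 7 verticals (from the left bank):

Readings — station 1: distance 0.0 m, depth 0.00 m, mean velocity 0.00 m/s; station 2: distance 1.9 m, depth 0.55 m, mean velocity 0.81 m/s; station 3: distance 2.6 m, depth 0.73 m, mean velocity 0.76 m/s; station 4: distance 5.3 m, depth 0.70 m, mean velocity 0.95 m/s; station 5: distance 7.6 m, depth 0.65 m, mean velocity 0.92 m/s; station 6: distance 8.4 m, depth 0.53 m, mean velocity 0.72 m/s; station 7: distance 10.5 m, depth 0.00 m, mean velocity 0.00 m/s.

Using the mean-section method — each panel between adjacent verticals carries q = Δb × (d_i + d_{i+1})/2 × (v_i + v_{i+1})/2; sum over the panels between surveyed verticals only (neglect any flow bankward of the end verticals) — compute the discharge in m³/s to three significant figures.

Panel 1-2: Δb = 1.9 m, d̄ = (0.00+0.55)/2 = 0.275, v̄ = (0.00+0.81)/2 = 0.405 → q = 1.9×0.275×0.405 = 0.2116 m³/s
Panel 2-3: Δb = 0.7 m, d̄ = (0.55+0.73)/2 = 0.64, v̄ = (0.81+0.76)/2 = 0.785 → q = 0.7×0.64×0.785 = 0.3517 m³/s
Panel 3-4: Δb = 2.7 m, d̄ = (0.73+0.70)/2 = 0.715, v̄ = (0.76+0.95)/2 = 0.855 → q = 2.7×0.715×0.855 = 1.651 m³/s
Panel 4-5: Δb = 2.3 m, d̄ = (0.70+0.65)/2 = 0.675, v̄ = (0.95+0.92)/2 = 0.935 → q = 2.3×0.675×0.935 = 1.452 m³/s
Panel 5-6: Δb = 0.8 m, d̄ = (0.65+0.53)/2 = 0.59, v̄ = (0.92+0.72)/2 = 0.82 → q = 0.8×0.59×0.82 = 0.3870 m³/s
Panel 6-7: Δb = 2.1 m, d̄ = (0.53+0.00)/2 = 0.265, v̄ = (0.72+0.00)/2 = 0.36 → q = 2.1×0.265×0.36 = 0.2003 m³/s
Q = Σ q = 4.253 m³/s

4.25 m³/s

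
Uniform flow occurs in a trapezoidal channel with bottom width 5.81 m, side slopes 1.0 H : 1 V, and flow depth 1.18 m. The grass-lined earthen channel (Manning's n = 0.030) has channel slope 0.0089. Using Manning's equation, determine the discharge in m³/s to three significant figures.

A = (b + z·y)·y = (5.81 + 1.0×1.18)×1.18 = 8.248 m²
P = b + 2y√(1+z²) = 5.81 + 2×1.18×√(1+1.0²) = 9.148 m
R = A/P = 8.248/9.148 = 0.9017 m
Q = (1/n)·A·R^(2/3)·S^(1/2) = (1/0.030) × 8.248 × 0.9017^(2/3) × 0.0089^(1/2) = 24.21 m³/s

24.2 m³/s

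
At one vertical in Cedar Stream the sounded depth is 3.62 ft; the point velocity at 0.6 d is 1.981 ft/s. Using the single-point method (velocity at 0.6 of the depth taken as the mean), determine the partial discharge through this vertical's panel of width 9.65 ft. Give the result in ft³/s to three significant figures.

v̄ = v₀.₆ = 1.981 ft/s
q = v̄ × d × w = 1.981 × 3.62 × 9.65 = 69.20 ft³/s

69.2 ft³/s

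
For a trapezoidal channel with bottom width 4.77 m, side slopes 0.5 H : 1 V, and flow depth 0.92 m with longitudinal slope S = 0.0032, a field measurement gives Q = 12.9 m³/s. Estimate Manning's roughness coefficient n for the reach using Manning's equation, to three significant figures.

A = (b + z·y)·y = (4.77 + 0.5×0.92)×0.92 = 4.812 m²
P = b + 2y√(1+z²) = 4.77 + 2×0.92×√(1+0.5²) = 6.827 m
R = A/P = 4.812/6.827 = 0.7048 m
n = (1/Q)·A·R^(2/3)·S^(1/2) = (1/12.9) × 4.812 × 0.7920 × 0.05657 = 0.01671

0.0167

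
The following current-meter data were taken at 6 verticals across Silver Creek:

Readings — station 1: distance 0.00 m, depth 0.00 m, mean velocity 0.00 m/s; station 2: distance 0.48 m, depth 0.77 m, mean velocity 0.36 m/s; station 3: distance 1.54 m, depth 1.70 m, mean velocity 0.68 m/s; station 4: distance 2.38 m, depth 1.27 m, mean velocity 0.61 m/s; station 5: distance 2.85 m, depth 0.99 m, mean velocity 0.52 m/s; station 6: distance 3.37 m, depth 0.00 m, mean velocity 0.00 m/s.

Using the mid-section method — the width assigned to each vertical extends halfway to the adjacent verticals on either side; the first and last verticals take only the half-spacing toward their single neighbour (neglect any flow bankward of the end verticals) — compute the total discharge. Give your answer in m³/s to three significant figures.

w_2 = (1.54 − 0.00)/2 = 0.77 m; q_2 = 0.36 × 0.77 × 0.77 = 0.2134 m³/s
w_3 = (2.38 − 0.48)/2 = 0.95 m; q_3 = 0.68 × 1.70 × 0.95 = 1.098 m³/s
w_4 = (2.85 − 1.54)/2 = 0.655 m; q_4 = 0.61 × 1.27 × 0.655 = 0.5074 m³/s
w_5 = (3.37 − 2.38)/2 = 0.495 m; q_5 = 0.52 × 0.99 × 0.495 = 0.2548 m³/s
Stations 1, 6 contribute zero (depth or velocity is 0).
Q = Σ qᵢ = 2.074 m³/s

2.07 m³/s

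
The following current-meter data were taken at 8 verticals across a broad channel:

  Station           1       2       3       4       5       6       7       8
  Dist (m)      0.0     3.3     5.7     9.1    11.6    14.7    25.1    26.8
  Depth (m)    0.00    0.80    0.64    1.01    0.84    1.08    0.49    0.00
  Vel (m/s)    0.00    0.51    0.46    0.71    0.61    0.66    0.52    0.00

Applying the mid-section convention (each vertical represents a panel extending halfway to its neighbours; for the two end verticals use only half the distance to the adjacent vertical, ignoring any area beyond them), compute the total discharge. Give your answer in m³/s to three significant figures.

w_2 = (5.7 − 0.0)/2 = 2.85 m; q_2 = 0.51 × 0.80 × 2.85 = 1.163 m³/s
w_3 = (9.1 − 3.3)/2 = 2.9 m; q_3 = 0.46 × 0.64 × 2.9 = 0.8538 m³/s
w_4 = (11.6 − 5.7)/2 = 2.95 m; q_4 = 0.71 × 1.01 × 2.95 = 2.115 m³/s
w_5 = (14.7 − 9.1)/2 = 2.8 m; q_5 = 0.61 × 0.84 × 2.8 = 1.435 m³/s
w_6 = (25.1 − 11.6)/2 = 6.75 m; q_6 = 0.66 × 1.08 × 6.75 = 4.811 m³/s
w_7 = (26.8 − 14.7)/2 = 6.05 m; q_7 = 0.52 × 0.49 × 6.05 = 1.542 m³/s
Stations 1, 8 contribute zero (depth or velocity is 0).
Q = Σ qᵢ = 11.92 m³/s

11.9 m³/s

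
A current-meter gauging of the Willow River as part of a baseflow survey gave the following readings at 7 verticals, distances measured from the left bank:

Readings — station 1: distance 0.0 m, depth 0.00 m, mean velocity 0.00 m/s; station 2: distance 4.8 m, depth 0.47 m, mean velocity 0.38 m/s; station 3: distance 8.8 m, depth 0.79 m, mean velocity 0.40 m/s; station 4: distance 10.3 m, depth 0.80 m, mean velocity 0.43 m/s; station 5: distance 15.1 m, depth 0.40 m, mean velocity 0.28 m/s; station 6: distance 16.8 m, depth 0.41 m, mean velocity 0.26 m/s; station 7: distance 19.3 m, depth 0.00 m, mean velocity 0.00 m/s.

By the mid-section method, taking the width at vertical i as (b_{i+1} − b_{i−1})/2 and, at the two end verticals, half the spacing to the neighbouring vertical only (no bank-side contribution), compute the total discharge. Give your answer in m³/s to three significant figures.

3.33 m³/s

w_2 = (8.8 − 0.0)/2 = 4.4 m; q_2 = 0.38 × 0.47 × 4.4 = 0.7858 m³/s
w_3 = (10.3 − 4.8)/2 = 2.75 m; q_3 = 0.40 × 0.79 × 2.75 = 0.8690 m³/s
w_4 = (15.1 − 8.8)/2 = 3.15 m; q_4 = 0.43 × 0.80 × 3.15 = 1.084 m³/s
w_5 = (16.8 − 10.3)/2 = 3.25 m; q_5 = 0.28 × 0.40 × 3.25 = 0.3640 m³/s
w_6 = (19.3 − 15.1)/2 = 2.1 m; q_6 = 0.26 × 0.41 × 2.1 = 0.2239 m³/s
Stations 1, 7 contribute zero (depth or velocity is 0).
Q = Σ qᵢ = 3.326 m³/s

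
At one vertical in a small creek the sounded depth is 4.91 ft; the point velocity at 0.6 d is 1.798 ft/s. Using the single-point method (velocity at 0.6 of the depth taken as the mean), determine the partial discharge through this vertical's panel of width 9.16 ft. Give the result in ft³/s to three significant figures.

80.9 ft³/s

v̄ = v₀.₆ = 1.798 ft/s
q = v̄ × d × w = 1.798 × 4.91 × 9.16 = 80.87 ft³/s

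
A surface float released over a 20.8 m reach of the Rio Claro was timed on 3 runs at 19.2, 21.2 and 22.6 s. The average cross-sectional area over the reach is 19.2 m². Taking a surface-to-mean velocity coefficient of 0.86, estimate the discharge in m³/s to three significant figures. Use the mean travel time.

t̄ = (19.2 + 21.2 + 22.6) / 3 = 21 s
v_surface = L / t̄ = 20.8 / 21 = 0.9905 m/s
v_mean = 0.86 × 0.9905 = 0.8518 m/s
Q = A × v_mean = 19.2 × 0.8518 = 16.35 m³/s

16.4 m³/s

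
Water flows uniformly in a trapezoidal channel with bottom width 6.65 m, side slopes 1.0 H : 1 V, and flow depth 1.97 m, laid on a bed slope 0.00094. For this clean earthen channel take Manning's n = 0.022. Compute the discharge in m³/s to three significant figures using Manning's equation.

29.5 m³/s

A = (b + z·y)·y = (6.65 + 1.0×1.97)×1.97 = 16.98 m²
P = b + 2y√(1+z²) = 6.65 + 2×1.97×√(1+1.0²) = 12.22 m
R = A/P = 16.98/12.22 = 1.389 m
Q = (1/n)·A·R^(2/3)·S^(1/2) = (1/0.022) × 16.98 × 1.389^(2/3) × 0.00094^(1/2) = 29.47 m³/s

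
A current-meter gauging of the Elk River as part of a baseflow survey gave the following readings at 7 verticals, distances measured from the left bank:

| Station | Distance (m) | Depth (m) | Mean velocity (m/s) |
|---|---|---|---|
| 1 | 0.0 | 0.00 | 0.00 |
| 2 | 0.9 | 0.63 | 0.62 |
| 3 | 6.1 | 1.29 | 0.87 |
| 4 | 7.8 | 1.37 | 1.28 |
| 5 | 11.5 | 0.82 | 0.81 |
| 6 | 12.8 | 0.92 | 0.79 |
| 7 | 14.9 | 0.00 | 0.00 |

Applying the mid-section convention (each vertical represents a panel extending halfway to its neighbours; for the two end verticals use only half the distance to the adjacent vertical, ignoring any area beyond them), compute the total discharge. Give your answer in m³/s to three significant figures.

12.7 m³/s

w_2 = (6.1 − 0.0)/2 = 3.05 m; q_2 = 0.62 × 0.63 × 3.05 = 1.191 m³/s
w_3 = (7.8 − 0.9)/2 = 3.45 m; q_3 = 0.87 × 1.29 × 3.45 = 3.872 m³/s
w_4 = (11.5 − 6.1)/2 = 2.7 m; q_4 = 1.28 × 1.37 × 2.7 = 4.735 m³/s
w_5 = (12.8 − 7.8)/2 = 2.5 m; q_5 = 0.81 × 0.82 × 2.5 = 1.661 m³/s
w_6 = (14.9 − 11.5)/2 = 1.7 m; q_6 = 0.79 × 0.92 × 1.7 = 1.236 m³/s
Stations 1, 7 contribute zero (depth or velocity is 0).
Q = Σ qᵢ = 12.69 m³/s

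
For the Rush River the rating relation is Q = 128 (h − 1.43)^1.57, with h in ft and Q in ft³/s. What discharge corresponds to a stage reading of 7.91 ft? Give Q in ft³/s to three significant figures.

2410 ft³/s

Q = 128 × (7.91 − 1.43)^1.57 = 128 × 6.48^1.57 = 2406 ft³/s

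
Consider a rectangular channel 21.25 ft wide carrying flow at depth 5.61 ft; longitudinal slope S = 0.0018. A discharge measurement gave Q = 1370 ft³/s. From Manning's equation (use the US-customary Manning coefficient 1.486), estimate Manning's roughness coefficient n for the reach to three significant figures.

A = b·y = 21.25 × 5.61 = 119.2 ft²
P = b + 2y = 21.25 + 2×5.61 = 32.47 ft
R = A/P = 119.2/32.47 = 3.671 ft
n = (1.486/Q)·A·R^(2/3)·S^(1/2) = (1.486/1370) × 119.2 × 2.380 × 0.04243 = 0.01306

0.0131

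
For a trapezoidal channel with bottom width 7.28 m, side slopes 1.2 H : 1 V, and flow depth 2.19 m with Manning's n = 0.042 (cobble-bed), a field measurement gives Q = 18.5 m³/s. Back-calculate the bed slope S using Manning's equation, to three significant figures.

0.000723

A = (b + z·y)·y = (7.28 + 1.2×2.19)×2.19 = 21.70 m²
P = b + 2y√(1+z²) = 7.28 + 2×2.19×√(1+1.2²) = 14.12 m
R = A/P = 21.70/14.12 = 1.537 m
S = (Q·n / (1·A·R^(2/3)))² = (18.5×0.042 / (1×21.70×1.332))² = 0.0007232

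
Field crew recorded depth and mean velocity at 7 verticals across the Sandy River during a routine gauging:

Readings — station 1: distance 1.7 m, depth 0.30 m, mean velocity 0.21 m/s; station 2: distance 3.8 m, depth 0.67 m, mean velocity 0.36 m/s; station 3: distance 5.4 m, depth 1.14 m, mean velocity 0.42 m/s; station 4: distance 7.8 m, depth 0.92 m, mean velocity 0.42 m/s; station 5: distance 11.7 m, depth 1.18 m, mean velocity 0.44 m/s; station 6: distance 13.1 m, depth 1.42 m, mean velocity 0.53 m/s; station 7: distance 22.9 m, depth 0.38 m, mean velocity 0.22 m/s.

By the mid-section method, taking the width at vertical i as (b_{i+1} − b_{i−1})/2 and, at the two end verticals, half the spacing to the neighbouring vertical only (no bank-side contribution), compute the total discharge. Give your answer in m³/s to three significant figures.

8.69 m³/s

w_1 = (3.8 − 1.7)/2 = 1.05 m; q_1 = 0.21 × 0.30 × 1.05 = 0.06615 m³/s
w_2 = (5.4 − 1.7)/2 = 1.85 m; q_2 = 0.36 × 0.67 × 1.85 = 0.4462 m³/s
w_3 = (7.8 − 3.8)/2 = 2 m; q_3 = 0.42 × 1.14 × 2 = 0.9576 m³/s
w_4 = (11.7 − 5.4)/2 = 3.15 m; q_4 = 0.42 × 0.92 × 3.15 = 1.217 m³/s
w_5 = (13.1 − 7.8)/2 = 2.65 m; q_5 = 0.44 × 1.18 × 2.65 = 1.376 m³/s
w_6 = (22.9 − 11.7)/2 = 5.6 m; q_6 = 0.53 × 1.42 × 5.6 = 4.215 m³/s
w_7 = (22.9 − 13.1)/2 = 4.9 m; q_7 = 0.22 × 0.38 × 4.9 = 0.4096 m³/s
Q = Σ qᵢ = 8.687 m³/s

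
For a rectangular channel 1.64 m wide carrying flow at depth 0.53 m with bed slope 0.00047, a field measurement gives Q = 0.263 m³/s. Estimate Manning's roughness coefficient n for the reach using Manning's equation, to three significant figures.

0.0337

A = b·y = 1.64 × 0.53 = 0.8692 m²
P = b + 2y = 1.64 + 2×0.53 = 2.700 m
R = A/P = 0.8692/2.700 = 0.3219 m
n = (1/Q)·A·R^(2/3)·S^(1/2) = (1/0.263) × 0.8692 × 0.4697 × 0.02168 = 0.03366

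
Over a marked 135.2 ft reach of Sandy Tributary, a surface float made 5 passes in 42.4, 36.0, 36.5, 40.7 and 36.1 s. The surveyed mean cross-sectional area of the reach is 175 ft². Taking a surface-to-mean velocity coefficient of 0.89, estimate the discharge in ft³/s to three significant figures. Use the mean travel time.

t̄ = (42.4 + 36.0 + 36.5 + 40.7 + 36.1) / 5 = 38.34 s
v_surface = L / t̄ = 135.2 / 38.34 = 3.526 ft/s
v_mean = 0.89 × 3.526 = 3.138 ft/s
Q = A × v_mean = 175 × 3.138 = 549.2 ft³/s

549 ft³/s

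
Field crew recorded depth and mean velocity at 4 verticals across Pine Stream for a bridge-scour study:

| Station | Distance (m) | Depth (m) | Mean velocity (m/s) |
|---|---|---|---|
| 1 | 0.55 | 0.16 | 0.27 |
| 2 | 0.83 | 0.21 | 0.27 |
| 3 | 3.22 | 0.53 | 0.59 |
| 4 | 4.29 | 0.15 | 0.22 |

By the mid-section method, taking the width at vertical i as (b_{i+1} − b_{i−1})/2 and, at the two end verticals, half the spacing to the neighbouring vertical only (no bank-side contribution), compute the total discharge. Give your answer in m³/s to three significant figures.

0.640 m³/s

w_1 = (0.83 − 0.55)/2 = 0.14 m; q_1 = 0.27 × 0.16 × 0.14 = 0.006048 m³/s
w_2 = (3.22 − 0.55)/2 = 1.335 m; q_2 = 0.27 × 0.21 × 1.335 = 0.07569 m³/s
w_3 = (4.29 − 0.83)/2 = 1.73 m; q_3 = 0.59 × 0.53 × 1.73 = 0.5410 m³/s
w_4 = (4.29 − 3.22)/2 = 0.535 m; q_4 = 0.22 × 0.15 × 0.535 = 0.01766 m³/s
Q = Σ qᵢ = 0.6404 m³/s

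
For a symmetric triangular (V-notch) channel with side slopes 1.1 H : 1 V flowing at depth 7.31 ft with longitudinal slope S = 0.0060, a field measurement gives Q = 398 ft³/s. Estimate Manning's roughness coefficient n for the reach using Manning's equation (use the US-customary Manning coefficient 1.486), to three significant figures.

A = z·y² = 1.1×7.31² = 58.78 ft²
P = 2y√(1+z²) = 2×7.31×√(1+1.1²) = 21.73 ft
R = A/P = 58.78/21.73 = 2.704 ft
n = (1.486/Q)·A·R^(2/3)·S^(1/2) = (1.486/398) × 58.78 × 1.941 × 0.07746 = 0.03300

0.0330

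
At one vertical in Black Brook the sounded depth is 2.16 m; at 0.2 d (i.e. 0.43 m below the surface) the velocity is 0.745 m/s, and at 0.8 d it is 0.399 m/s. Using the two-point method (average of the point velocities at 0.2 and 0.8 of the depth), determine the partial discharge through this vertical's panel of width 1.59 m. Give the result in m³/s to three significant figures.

1.96 m³/s

v̄ = (0.745 + 0.399) / 2 = 0.5720 m/s
q = v̄ × d × w = 0.5720 × 2.16 × 1.59 = 1.964 m³/s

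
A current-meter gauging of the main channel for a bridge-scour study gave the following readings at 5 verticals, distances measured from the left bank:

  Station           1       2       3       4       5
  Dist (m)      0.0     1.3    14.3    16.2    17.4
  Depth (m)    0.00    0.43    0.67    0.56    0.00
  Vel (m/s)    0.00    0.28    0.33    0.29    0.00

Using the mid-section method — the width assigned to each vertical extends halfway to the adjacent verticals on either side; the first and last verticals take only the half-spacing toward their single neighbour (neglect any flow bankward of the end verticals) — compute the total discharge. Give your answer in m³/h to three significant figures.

9940 m³/h

w_2 = (14.3 − 0.0)/2 = 7.15 m; q_2 = 0.28 × 0.43 × 7.15 = 0.8609 m³/s
w_3 = (16.2 − 1.3)/2 = 7.45 m; q_3 = 0.33 × 0.67 × 7.45 = 1.647 m³/s
w_4 = (17.4 − 14.3)/2 = 1.55 m; q_4 = 0.29 × 0.56 × 1.55 = 0.2517 m³/s
Stations 1, 5 contribute zero (depth or velocity is 0).
Q = Σ qᵢ = 2.760 m³/s
= 2.760 × 3600 = 9935 m³/h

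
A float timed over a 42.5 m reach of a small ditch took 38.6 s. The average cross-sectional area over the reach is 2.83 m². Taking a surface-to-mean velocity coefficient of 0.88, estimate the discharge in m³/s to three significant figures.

v_surface = L / t̄ = 42.5 / 38.6 = 1.101 m/s
v_mean = 0.88 × 1.101 = 0.9689 m/s
Q = A × v_mean = 2.83 × 0.9689 = 2.742 m³/s

2.74 m³/s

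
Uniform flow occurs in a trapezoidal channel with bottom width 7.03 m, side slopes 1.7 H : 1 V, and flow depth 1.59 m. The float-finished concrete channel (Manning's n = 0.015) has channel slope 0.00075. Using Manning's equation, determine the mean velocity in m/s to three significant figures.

A = (b + z·y)·y = (7.03 + 1.7×1.59)×1.59 = 15.48 m²
P = b + 2y√(1+z²) = 7.03 + 2×1.59×√(1+1.7²) = 13.30 m
R = A/P = 15.48/13.30 = 1.163 m
Q = (1/n)·A·R^(2/3)·S^(1/2) = (1/0.015) × 15.48 × 1.163^(2/3) × 0.00075^(1/2) = 31.25 m³/s
V = Q/A = 31.25/15.48 = 2.020 m/s

2.02 m/s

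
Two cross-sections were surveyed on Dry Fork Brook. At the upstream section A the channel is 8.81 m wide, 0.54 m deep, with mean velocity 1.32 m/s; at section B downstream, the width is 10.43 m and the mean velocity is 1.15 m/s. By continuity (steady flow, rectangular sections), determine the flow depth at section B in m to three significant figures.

Q = A₁V₁ = (8.81×0.54) × 1.32 = 6.280 m³/s
d₂ = Q/(b₂ V₂) = 6.280/(10.43×1.15) = 0.5236 m

0.524 m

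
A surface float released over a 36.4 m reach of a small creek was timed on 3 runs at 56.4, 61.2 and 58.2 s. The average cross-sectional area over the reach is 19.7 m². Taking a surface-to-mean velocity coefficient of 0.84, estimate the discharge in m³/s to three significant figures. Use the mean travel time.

t̄ = (56.4 + 61.2 + 58.2) / 3 = 58.6 s
v_surface = L / t̄ = 36.4 / 58.6 = 0.6212 m/s
v_mean = 0.84 × 0.6212 = 0.5218 m/s
Q = A × v_mean = 19.7 × 0.5218 = 10.28 m³/s

10.3 m³/s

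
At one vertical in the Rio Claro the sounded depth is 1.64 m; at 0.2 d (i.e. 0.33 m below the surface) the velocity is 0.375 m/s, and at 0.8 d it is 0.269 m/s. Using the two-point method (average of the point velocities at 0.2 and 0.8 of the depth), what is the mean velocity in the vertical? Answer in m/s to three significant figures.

0.322 m/s

v̄ = (0.375 + 0.269) / 2 = 0.3220 m/s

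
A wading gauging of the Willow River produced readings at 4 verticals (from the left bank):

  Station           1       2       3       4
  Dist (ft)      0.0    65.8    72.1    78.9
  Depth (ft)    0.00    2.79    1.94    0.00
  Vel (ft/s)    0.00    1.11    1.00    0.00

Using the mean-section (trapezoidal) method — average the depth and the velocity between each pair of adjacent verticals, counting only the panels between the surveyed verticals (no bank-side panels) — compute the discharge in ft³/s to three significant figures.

70.0 ft³/s

Panel 1-2: Δb = 65.8 ft, d̄ = (0.00+2.79)/2 = 1.395, v̄ = (0.00+1.11)/2 = 0.555 → q = 65.8×1.395×0.555 = 50.94 ft³/s
Panel 2-3: Δb = 6.3 ft, d̄ = (2.79+1.94)/2 = 2.365, v̄ = (1.11+1.00)/2 = 1.055 → q = 6.3×2.365×1.055 = 15.72 ft³/s
Panel 3-4: Δb = 6.8 ft, d̄ = (1.94+0.00)/2 = 0.97, v̄ = (1.00+0.00)/2 = 0.5 → q = 6.8×0.97×0.5 = 3.298 ft³/s
Q = Σ q = 69.96 ft³/s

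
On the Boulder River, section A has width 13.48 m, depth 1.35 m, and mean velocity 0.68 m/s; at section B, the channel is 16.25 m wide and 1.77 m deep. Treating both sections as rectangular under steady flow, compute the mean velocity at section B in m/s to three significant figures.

Q = A₁V₁ = (13.48×1.35) × 0.68 = 12.37 m³/s
A₂ = 16.25 × 1.77 = 28.76 m²
V₂ = Q/A₂ = 12.37/28.76 = 0.4302 m/s

0.430 m/s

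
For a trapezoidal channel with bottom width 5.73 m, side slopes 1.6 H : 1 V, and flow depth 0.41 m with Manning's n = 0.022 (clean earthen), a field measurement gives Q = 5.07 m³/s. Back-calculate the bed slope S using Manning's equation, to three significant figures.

A = (b + z·y)·y = (5.73 + 1.6×0.41)×0.41 = 2.618 m²
P = b + 2y√(1+z²) = 5.73 + 2×0.41×√(1+1.6²) = 7.277 m
R = A/P = 2.618/7.277 = 0.3598 m
S = (Q·n / (1·A·R^(2/3)))² = (5.07×0.022 / (1×2.618×0.5059))² = 0.007092

0.00709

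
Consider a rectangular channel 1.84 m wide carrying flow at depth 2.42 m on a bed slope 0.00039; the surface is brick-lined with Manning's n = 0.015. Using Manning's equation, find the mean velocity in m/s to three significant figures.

1.00 m/s

A = b·y = 1.84 × 2.42 = 4.453 m²
P = b + 2y = 1.84 + 2×2.42 = 6.680 m
R = A/P = 4.453/6.680 = 0.6666 m
Q = (1/n)·A·R^(2/3)·S^(1/2) = (1/0.015) × 4.453 × 0.6666^(2/3) × 0.00039^(1/2) = 4.473 m³/s
V = Q/A = 4.473/4.453 = 1.005 m/s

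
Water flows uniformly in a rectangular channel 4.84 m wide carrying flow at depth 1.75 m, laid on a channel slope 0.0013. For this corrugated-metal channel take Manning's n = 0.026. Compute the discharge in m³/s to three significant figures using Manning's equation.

A = b·y = 4.84 × 1.75 = 8.470 m²
P = b + 2y = 4.84 + 2×1.75 = 8.340 m
R = A/P = 8.470/8.340 = 1.016 m
Q = (1/n)·A·R^(2/3)·S^(1/2) = (1/0.026) × 8.470 × 1.016^(2/3) × 0.0013^(1/2) = 11.87 m³/s

11.9 m³/s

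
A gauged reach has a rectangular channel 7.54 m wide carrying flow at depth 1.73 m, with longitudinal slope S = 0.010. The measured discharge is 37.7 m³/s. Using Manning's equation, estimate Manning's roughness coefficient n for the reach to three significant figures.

A = b·y = 7.54 × 1.73 = 13.04 m²
P = b + 2y = 7.54 + 2×1.73 = 11.00 m
R = A/P = 13.04/11.00 = 1.186 m
n = (1/Q)·A·R^(2/3)·S^(1/2) = (1/37.7) × 13.04 × 1.120 × 0.1000 = 0.03876

0.0388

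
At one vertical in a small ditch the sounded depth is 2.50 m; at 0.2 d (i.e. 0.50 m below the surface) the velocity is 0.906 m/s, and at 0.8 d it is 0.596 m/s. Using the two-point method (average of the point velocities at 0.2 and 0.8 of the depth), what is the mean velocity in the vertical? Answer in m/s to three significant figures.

0.751 m/s

v̄ = (0.906 + 0.596) / 2 = 0.7510 m/s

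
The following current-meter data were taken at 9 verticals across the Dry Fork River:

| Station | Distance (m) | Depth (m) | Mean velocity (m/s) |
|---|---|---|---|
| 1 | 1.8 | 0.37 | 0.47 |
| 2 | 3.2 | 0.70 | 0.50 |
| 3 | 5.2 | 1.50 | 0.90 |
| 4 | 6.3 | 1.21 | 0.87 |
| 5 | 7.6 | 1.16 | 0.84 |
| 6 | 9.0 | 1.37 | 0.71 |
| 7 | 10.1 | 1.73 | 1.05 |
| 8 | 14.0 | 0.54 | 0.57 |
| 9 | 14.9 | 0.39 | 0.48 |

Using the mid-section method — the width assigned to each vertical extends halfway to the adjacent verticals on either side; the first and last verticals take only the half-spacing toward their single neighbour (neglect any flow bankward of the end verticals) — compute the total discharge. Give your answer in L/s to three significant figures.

12000 L/s

w_1 = (3.2 − 1.8)/2 = 0.7 m; q_1 = 0.47 × 0.37 × 0.7 = 0.1217 m³/s
w_2 = (5.2 − 1.8)/2 = 1.7 m; q_2 = 0.50 × 0.70 × 1.7 = 0.5950 m³/s
w_3 = (6.3 − 3.2)/2 = 1.55 m; q_3 = 0.90 × 1.50 × 1.55 = 2.093 m³/s
w_4 = (7.6 − 5.2)/2 = 1.2 m; q_4 = 0.87 × 1.21 × 1.2 = 1.263 m³/s
w_5 = (9.0 − 6.3)/2 = 1.35 m; q_5 = 0.84 × 1.16 × 1.35 = 1.315 m³/s
w_6 = (10.1 − 7.6)/2 = 1.25 m; q_6 = 0.71 × 1.37 × 1.25 = 1.216 m³/s
w_7 = (14.0 − 9.0)/2 = 2.5 m; q_7 = 1.05 × 1.73 × 2.5 = 4.541 m³/s
w_8 = (14.9 − 10.1)/2 = 2.4 m; q_8 = 0.57 × 0.54 × 2.4 = 0.7387 m³/s
w_9 = (14.9 − 14.0)/2 = 0.45 m; q_9 = 0.48 × 0.39 × 0.45 = 0.08424 m³/s
Q = Σ qᵢ = 11.97 m³/s
= 11.97 × 1000 = 11970 L/s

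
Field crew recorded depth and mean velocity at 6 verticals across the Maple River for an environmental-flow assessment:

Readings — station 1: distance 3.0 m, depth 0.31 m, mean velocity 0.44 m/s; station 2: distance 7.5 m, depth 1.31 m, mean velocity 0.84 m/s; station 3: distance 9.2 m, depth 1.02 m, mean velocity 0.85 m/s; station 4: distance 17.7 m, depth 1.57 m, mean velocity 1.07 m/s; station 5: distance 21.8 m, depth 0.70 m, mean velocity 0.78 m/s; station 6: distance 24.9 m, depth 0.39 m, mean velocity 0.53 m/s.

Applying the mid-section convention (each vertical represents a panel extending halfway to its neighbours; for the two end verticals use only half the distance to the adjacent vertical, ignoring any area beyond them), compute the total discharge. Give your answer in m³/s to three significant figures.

21.0 m³/s

w_1 = (7.5 − 3.0)/2 = 2.25 m; q_1 = 0.44 × 0.31 × 2.25 = 0.3069 m³/s
w_2 = (9.2 − 3.0)/2 = 3.1 m; q_2 = 0.84 × 1.31 × 3.1 = 3.411 m³/s
w_3 = (17.7 − 7.5)/2 = 5.1 m; q_3 = 0.85 × 1.02 × 5.1 = 4.422 m³/s
w_4 = (21.8 − 9.2)/2 = 6.3 m; q_4 = 1.07 × 1.57 × 6.3 = 10.58 m³/s
w_5 = (24.9 − 17.7)/2 = 3.6 m; q_5 = 0.78 × 0.70 × 3.6 = 1.966 m³/s
w_6 = (24.9 − 21.8)/2 = 1.55 m; q_6 = 0.53 × 0.39 × 1.55 = 0.3204 m³/s
Q = Σ qᵢ = 21.01 m³/s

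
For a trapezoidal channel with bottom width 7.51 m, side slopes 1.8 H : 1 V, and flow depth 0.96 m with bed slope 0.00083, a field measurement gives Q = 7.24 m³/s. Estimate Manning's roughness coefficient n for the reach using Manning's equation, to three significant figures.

A = (b + z·y)·y = (7.51 + 1.8×0.96)×0.96 = 8.868 m²
P = b + 2y√(1+z²) = 7.51 + 2×0.96×√(1+1.8²) = 11.46 m
R = A/P = 8.868/11.46 = 0.7736 m
n = (1/Q)·A·R^(2/3)·S^(1/2) = (1/7.24) × 8.868 × 0.8427 × 0.02881 = 0.02974

0.0297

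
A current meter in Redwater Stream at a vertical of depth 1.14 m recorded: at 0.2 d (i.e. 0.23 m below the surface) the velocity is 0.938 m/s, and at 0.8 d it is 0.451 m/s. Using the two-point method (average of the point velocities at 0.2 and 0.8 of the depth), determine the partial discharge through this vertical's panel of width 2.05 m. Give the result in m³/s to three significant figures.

1.62 m³/s

v̄ = (0.938 + 0.451) / 2 = 0.6945 m/s
q = v̄ × d × w = 0.6945 × 1.14 × 2.05 = 1.623 m³/s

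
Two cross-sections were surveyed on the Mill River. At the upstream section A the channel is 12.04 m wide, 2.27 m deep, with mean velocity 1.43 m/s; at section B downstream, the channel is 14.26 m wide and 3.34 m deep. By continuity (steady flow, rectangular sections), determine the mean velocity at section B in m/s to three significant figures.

0.821 m/s

Q = A₁V₁ = (12.04×2.27) × 1.43 = 39.08 m³/s
A₂ = 14.26 × 3.34 = 47.63 m²
V₂ = Q/A₂ = 39.08/47.63 = 0.8206 m/s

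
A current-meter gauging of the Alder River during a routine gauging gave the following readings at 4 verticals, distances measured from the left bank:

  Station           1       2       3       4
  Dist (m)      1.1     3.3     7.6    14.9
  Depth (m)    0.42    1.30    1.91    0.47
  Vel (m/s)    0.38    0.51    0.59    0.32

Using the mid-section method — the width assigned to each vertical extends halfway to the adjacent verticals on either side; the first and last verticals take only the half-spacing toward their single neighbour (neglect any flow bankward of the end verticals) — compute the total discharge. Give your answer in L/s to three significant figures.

9420 L/s

w_1 = (3.3 − 1.1)/2 = 1.1 m; q_1 = 0.38 × 0.42 × 1.1 = 0.1756 m³/s
w_2 = (7.6 − 1.1)/2 = 3.25 m; q_2 = 0.51 × 1.30 × 3.25 = 2.155 m³/s
w_3 = (14.9 − 3.3)/2 = 5.8 m; q_3 = 0.59 × 1.91 × 5.8 = 6.536 m³/s
w_4 = (14.9 − 7.6)/2 = 3.65 m; q_4 = 0.32 × 0.47 × 3.65 = 0.5490 m³/s
Q = Σ qᵢ = 9.415 m³/s
= 9.415 × 1000 = 9415 L/s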